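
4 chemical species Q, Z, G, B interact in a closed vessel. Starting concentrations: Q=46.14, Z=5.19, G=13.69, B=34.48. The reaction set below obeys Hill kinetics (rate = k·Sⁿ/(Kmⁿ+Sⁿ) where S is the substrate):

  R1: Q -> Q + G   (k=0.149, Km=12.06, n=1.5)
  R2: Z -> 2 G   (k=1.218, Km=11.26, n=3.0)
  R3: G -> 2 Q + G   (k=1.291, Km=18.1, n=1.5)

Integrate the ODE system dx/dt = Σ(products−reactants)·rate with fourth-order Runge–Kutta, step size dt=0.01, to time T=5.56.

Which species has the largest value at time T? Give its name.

Dominant species at T: Q

RK4 with dt=0.01: 556 steps to T=5.56. Trajectory (selected grid times):
t=0.00: Q=46.14 Z=5.19 G=13.69 B=34.48
t=0.62: Q=46.78 Z=5.12 G=13.90 B=34.48
t=1.24: Q=47.43 Z=5.06 G=14.11 B=34.48
t=1.85: Q=48.07 Z=5.00 G=14.32 B=34.48
t=2.47: Q=48.74 Z=4.94 G=14.52 B=34.48
t=3.09: Q=49.41 Z=4.88 G=14.72 B=34.48
t=3.71: Q=50.09 Z=4.83 G=14.91 B=34.48
t=4.32: Q=50.77 Z=4.77 G=15.10 B=34.48
t=4.94: Q=51.47 Z=4.72 G=15.29 B=34.48
t=5.56: Q=52.17 Z=4.67 G=15.47 B=34.48
At T=5.56: Q=52.17 Z=4.67 G=15.47 B=34.48; the largest is Q.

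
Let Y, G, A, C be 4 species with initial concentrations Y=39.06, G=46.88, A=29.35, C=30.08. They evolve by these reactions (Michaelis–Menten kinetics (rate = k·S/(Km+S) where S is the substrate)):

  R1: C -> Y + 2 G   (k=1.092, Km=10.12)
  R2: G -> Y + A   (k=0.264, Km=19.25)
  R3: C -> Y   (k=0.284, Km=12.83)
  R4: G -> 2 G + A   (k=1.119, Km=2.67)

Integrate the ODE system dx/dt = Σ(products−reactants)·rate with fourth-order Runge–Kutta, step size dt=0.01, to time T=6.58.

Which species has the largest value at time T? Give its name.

Dominant species at T: G

RK4 with dt=0.01: 658 steps to T=6.58. Trajectory (selected grid times):
t=0.00: Y=39.06 G=46.88 A=29.35 C=30.08
t=0.73: Y=39.94 G=48.71 A=30.26 C=29.34
t=1.46: Y=40.81 G=50.52 A=31.18 C=28.61
t=2.19: Y=41.68 G=52.33 A=32.09 C=27.88
t=2.92: Y=42.55 G=54.14 A=33.01 C=27.15
t=3.66: Y=43.42 G=55.95 A=33.95 C=26.42
t=4.39: Y=44.28 G=57.74 A=34.87 C=25.71
t=5.12: Y=45.13 G=59.51 A=35.80 C=25.00
t=5.85: Y=45.98 G=61.28 A=36.72 C=24.30
t=6.58: Y=46.82 G=63.04 A=37.66 C=23.61
At T=6.58: Y=46.82 G=63.04 A=37.66 C=23.61; the largest is G.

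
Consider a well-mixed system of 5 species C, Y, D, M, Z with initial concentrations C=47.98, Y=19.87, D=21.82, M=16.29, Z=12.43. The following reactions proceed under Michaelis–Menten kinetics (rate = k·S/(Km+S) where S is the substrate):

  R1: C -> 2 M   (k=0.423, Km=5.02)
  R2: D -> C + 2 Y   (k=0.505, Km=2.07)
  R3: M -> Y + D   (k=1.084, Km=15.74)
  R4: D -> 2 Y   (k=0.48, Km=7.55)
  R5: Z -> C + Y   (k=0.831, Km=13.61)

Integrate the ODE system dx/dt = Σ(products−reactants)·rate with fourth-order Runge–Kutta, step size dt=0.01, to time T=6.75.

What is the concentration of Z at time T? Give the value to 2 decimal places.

Z at T = 9.91

RK4 with dt=0.01: 675 steps to T=6.75. Trajectory (selected grid times):
t=0.00: C=47.98 Y=19.87 D=21.82 M=16.29 Z=12.43
t=0.75: C=48.33 Y=21.81 D=21.62 M=16.45 Z=12.13
t=1.50: C=48.68 Y=23.74 D=21.43 M=16.61 Z=11.84
t=2.25: C=49.03 Y=25.67 D=21.23 M=16.77 Z=11.55
t=3.00: C=49.37 Y=27.59 D=21.04 M=16.92 Z=11.27
t=3.75: C=49.71 Y=29.51 D=20.86 M=17.08 Z=10.99
t=4.50: C=50.04 Y=31.43 D=20.67 M=17.23 Z=10.71
t=5.25: C=50.37 Y=33.34 D=20.49 M=17.38 Z=10.44
t=6.00: C=50.69 Y=35.25 D=20.31 M=17.53 Z=10.17
t=6.75: C=51.01 Y=37.16 D=20.13 M=17.68 Z=9.91
Read off Z at T=6.75: 9.91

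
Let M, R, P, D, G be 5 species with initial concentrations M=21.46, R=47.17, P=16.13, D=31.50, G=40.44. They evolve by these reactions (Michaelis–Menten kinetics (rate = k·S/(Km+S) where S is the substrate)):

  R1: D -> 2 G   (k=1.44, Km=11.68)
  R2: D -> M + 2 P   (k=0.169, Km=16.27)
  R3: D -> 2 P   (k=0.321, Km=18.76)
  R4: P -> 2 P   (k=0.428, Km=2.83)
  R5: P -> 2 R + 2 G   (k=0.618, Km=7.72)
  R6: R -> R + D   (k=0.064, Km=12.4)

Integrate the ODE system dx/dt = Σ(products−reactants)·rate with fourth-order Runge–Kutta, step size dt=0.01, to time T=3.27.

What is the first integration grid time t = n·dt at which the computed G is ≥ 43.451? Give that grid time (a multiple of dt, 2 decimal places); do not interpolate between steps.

Threshold first reached at t = 1.03

RK4 with dt=0.01: 327 steps to T=3.27. Trajectory (selected grid times):
t=0.00: M=21.46 R=47.17 P=16.13 D=31.50 G=40.44
t=0.36: M=21.50 R=47.47 P=16.33 D=31.03 G=41.50
t=0.73: M=21.54 R=47.78 P=16.54 D=30.55 G=42.58
t=1.02: M=21.57 R=48.03 P=16.71 D=30.17 G=43.43
t=1.03: M=21.57 R=48.04 P=16.71 D=30.16 G=43.46
t=1.09: M=21.58 R=48.09 P=16.75 D=30.08 G=43.63
t=1.45: M=21.62 R=48.39 P=16.95 D=29.61 G=44.68
t=1.82: M=21.66 R=48.71 P=17.15 D=29.14 G=45.76
t=2.18: M=21.70 R=49.01 P=17.35 D=28.68 G=46.81
t=2.54: M=21.74 R=49.32 P=17.54 D=28.22 G=47.85
t=2.91: M=21.78 R=49.64 P=17.74 D=27.75 G=48.92
t=3.27: M=21.82 R=49.95 P=17.93 D=27.30 G=49.96
G(1.02)=43.428 < 43.451 but G(1.03)=43.457 ≥ 43.451, so the first grid time is t=1.03.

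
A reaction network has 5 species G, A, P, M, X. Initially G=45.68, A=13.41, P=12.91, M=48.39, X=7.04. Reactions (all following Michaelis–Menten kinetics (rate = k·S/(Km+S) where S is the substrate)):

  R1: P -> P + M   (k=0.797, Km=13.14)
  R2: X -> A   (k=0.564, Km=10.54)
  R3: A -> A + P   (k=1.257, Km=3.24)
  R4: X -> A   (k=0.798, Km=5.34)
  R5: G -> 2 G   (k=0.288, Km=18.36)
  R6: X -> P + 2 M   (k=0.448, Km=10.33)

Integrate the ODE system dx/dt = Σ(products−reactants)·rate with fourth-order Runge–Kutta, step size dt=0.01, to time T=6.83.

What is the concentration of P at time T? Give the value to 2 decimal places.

RK4 with dt=0.01: 683 steps to T=6.83. Trajectory (selected grid times):
t=0.00: G=45.68 A=13.41 P=12.91 M=48.39 X=7.04
t=0.76: G=45.84 A=13.91 P=13.82 M=48.96 X=6.40
t=1.52: G=45.99 A=14.39 P=14.72 M=49.53 X=5.79
t=2.28: G=46.15 A=14.85 P=15.62 M=50.09 X=5.22
t=3.04: G=46.31 A=15.28 P=16.52 M=50.65 X=4.68
t=3.79: G=46.46 A=15.67 P=17.40 M=51.19 X=4.19
t=4.55: G=46.62 A=16.05 P=18.28 M=51.72 X=3.72
t=5.31: G=46.77 A=16.40 P=19.17 M=52.25 X=3.28
t=6.07: G=46.93 A=16.71 P=20.04 M=52.77 X=2.89
t=6.83: G=47.09 A=17.01 P=20.92 M=53.28 X=2.52
Read off P at T=6.83: 20.92

P at T = 20.92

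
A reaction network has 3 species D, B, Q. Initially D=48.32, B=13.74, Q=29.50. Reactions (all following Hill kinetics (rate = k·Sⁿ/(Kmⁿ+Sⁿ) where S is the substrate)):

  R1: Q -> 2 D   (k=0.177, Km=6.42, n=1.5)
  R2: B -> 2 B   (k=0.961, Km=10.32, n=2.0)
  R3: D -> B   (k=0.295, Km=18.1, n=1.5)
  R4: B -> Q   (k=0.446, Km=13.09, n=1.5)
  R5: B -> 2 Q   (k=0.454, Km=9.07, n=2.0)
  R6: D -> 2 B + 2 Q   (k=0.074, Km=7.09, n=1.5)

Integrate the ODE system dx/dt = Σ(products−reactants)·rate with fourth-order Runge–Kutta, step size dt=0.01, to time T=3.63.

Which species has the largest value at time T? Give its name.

RK4 with dt=0.01: 363 steps to T=3.63. Trajectory (selected grid times):
t=0.00: D=48.32 B=13.74 Q=29.50
t=0.40: D=48.32 B=13.92 Q=29.84
t=0.81: D=48.33 B=14.10 Q=30.19
t=1.21: D=48.33 B=14.28 Q=30.53
t=1.61: D=48.34 B=14.46 Q=30.88
t=2.02: D=48.35 B=14.65 Q=31.24
t=2.42: D=48.35 B=14.83 Q=31.59
t=2.82: D=48.36 B=15.01 Q=31.94
t=3.23: D=48.36 B=15.20 Q=32.31
t=3.63: D=48.37 B=15.38 Q=32.67
At T=3.63: D=48.37 B=15.38 Q=32.67; the largest is D.

Dominant species at T: D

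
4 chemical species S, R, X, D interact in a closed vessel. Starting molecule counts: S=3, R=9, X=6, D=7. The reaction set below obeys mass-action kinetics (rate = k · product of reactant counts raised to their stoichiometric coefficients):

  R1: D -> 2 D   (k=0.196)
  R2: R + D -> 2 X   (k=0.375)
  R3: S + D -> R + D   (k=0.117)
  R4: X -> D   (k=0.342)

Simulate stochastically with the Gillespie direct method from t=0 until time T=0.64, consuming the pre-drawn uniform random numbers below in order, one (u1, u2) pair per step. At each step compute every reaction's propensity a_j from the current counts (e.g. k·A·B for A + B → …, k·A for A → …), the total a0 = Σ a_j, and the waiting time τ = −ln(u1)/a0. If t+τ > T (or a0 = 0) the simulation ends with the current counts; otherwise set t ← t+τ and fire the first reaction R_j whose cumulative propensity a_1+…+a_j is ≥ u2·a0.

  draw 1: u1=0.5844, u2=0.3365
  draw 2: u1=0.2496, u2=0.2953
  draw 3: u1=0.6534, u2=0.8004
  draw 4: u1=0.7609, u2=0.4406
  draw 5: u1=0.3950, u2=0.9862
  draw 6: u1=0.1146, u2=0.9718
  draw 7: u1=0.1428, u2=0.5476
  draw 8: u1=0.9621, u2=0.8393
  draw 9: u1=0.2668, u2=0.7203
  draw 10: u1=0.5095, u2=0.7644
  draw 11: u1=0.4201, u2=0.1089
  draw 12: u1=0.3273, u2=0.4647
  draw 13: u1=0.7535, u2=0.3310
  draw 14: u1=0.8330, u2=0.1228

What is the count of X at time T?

t=0.000: S=3 R=9 X=6 D=7
Draw 1: a1=1.372, a2=23.625, a3=2.457, a4=2.052, a0=29.506; τ=−ln(0.5844)/29.506=0.018 → t=0.018; u2·a0=0.3365·29.506=9.929; a1=1.372 < 9.929 ≤ a1+a2=24.997 → R2 fires; S=3 R=8 X=8 D=6
Draw 2: a1=1.176, a2=18.000, a3=2.106, a4=2.736, a0=24.018; τ=−ln(0.2496)/24.018=0.058 → t=0.076; u2·a0=0.2953·24.018=7.093; a1=1.176 < 7.093 ≤ a1+a2=19.176 → R2 fires; S=3 R=7 X=10 D=5
Draw 3: a1=0.980, a2=13.125, a3=1.755, a4=3.420, a0=19.280; τ=−ln(0.6534)/19.280=0.022 → t=0.098; u2·a0=0.8004·19.280=15.432; a1+a2=14.105 < 15.432 ≤ a1+…+a3=15.860 → R3 fires; S=2 R=8 X=10 D=5
Draw 4: a1=0.980, a2=15.000, a3=1.170, a4=3.420, a0=20.570; τ=−ln(0.7609)/20.570=0.013 → t=0.111; u2·a0=0.4406·20.570=9.063; a1=0.980 < 9.063 ≤ a1+a2=15.980 → R2 fires; S=2 R=7 X=12 D=4
Draw 5: a1=0.784, a2=10.500, a3=0.936, a4=4.104, a0=16.324; τ=−ln(0.3950)/16.324=0.057 → t=0.168; u2·a0=0.9862·16.324=16.099; a1+…+a3=12.220 < 16.099 ≤ a1+…+a4=16.324 → R4 fires; S=2 R=7 X=11 D=5
Draw 6: a1=0.980, a2=13.125, a3=1.170, a4=3.762, a0=19.037; τ=−ln(0.1146)/19.037=0.114 → t=0.282; u2·a0=0.9718·19.037=18.500; a1+…+a3=15.275 < 18.500 ≤ a1+…+a4=19.037 → R4 fires; S=2 R=7 X=10 D=6
Draw 7: a1=1.176, a2=15.750, a3=1.404, a4=3.420, a0=21.750; τ=−ln(0.1428)/21.750=0.089 → t=0.372; u2·a0=0.5476·21.750=11.910; a1=1.176 < 11.910 ≤ a1+a2=16.926 → R2 fires; S=2 R=6 X=12 D=5
Draw 8: a1=0.980, a2=11.250, a3=1.170, a4=4.104, a0=17.504; τ=−ln(0.9621)/17.504=0.002 → t=0.374; u2·a0=0.8393·17.504=14.691; a1+…+a3=13.400 < 14.691 ≤ a1+…+a4=17.504 → R4 fires; S=2 R=6 X=11 D=6
Draw 9: a1=1.176, a2=13.500, a3=1.404, a4=3.762, a0=19.842; τ=−ln(0.2668)/19.842=0.067 → t=0.440; u2·a0=0.7203·19.842=14.292; a1=1.176 < 14.292 ≤ a1+a2=14.676 → R2 fires; S=2 R=5 X=13 D=5
Draw 10: a1=0.980, a2=9.375, a3=1.170, a4=4.446, a0=15.971; τ=−ln(0.5095)/15.971=0.042 → t=0.483; u2·a0=0.7644·15.971=12.208; a1+…+a3=11.525 < 12.208 ≤ a1+…+a4=15.971 → R4 fires; S=2 R=5 X=12 D=6
Draw 11: a1=1.176, a2=11.250, a3=1.404, a4=4.104, a0=17.934; τ=−ln(0.4201)/17.934=0.048 → t=0.531; u2·a0=0.1089·17.934=1.953; a1=1.176 < 1.953 ≤ a1+a2=12.426 → R2 fires; S=2 R=4 X=14 D=5
Draw 12: a1=0.980, a2=7.500, a3=1.170, a4=4.788, a0=14.438; τ=−ln(0.3273)/14.438=0.077 → t=0.608; u2·a0=0.4647·14.438=6.709; a1=0.980 < 6.709 ≤ a1+a2=8.480 → R2 fires; S=2 R=3 X=16 D=4
Draw 13: a1=0.784, a2=4.500, a3=0.936, a4=5.472, a0=11.692; τ=−ln(0.7535)/11.692=0.024 → t=0.632; u2·a0=0.3310·11.692=3.870; a1=0.784 < 3.870 ≤ a1+a2=5.284 → R2 fires; S=2 R=2 X=18 D=3
Draw 14: a1=0.588, a2=2.250, a3=0.702, a4=6.156, a0=9.696; τ=−ln(0.8330)/9.696=0.019 → t=0.651 > T=0.64: stop.
Read off X at T=0.64: 18

X at T = 18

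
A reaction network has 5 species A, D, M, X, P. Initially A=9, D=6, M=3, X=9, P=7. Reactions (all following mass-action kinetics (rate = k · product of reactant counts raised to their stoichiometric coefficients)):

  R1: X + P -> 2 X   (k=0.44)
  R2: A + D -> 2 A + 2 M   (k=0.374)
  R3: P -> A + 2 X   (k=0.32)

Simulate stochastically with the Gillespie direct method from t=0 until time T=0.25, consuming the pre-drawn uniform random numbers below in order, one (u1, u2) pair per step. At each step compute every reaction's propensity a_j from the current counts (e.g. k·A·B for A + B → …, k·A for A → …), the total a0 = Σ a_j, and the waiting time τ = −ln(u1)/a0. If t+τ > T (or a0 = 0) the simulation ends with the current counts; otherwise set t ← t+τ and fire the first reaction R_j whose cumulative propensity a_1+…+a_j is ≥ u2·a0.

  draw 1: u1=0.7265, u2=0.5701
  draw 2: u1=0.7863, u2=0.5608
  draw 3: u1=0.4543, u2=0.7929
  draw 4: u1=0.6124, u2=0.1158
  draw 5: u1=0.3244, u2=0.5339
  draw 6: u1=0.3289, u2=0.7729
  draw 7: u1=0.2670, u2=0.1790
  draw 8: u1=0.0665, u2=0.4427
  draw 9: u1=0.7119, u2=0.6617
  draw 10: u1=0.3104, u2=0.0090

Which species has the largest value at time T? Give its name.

Dominant species at T: X

t=0.000: A=9 D=6 M=3 X=9 P=7
Draw 1: a1=27.720, a2=20.196, a3=2.240, a0=50.156; τ=−ln(0.7265)/50.156=0.006 → t=0.006; u2·a0=0.5701·50.156=28.594; a1=27.720 < 28.594 ≤ a1+a2=47.916 → R2 fires; A=10 D=5 M=5 X=9 P=7
Draw 2: a1=27.720, a2=18.700, a3=2.240, a0=48.660; τ=−ln(0.7863)/48.660=0.005 → t=0.011; u2·a0=0.5608·48.660=27.289 ≤ a1=27.720 → R1 fires; A=10 D=5 M=5 X=10 P=6
Draw 3: a1=26.400, a2=18.700, a3=1.920, a0=47.020; τ=−ln(0.4543)/47.020=0.017 → t=0.028; u2·a0=0.7929·47.020=37.282; a1=26.400 < 37.282 ≤ a1+a2=45.100 → R2 fires; A=11 D=4 M=7 X=10 P=6
Draw 4: a1=26.400, a2=16.456, a3=1.920, a0=44.776; τ=−ln(0.6124)/44.776=0.011 → t=0.039; u2·a0=0.1158·44.776=5.185 ≤ a1=26.400 → R1 fires; A=11 D=4 M=7 X=11 P=5
Draw 5: a1=24.200, a2=16.456, a3=1.600, a0=42.256; τ=−ln(0.3244)/42.256=0.027 → t=0.066; u2·a0=0.5339·42.256=22.560 ≤ a1=24.200 → R1 fires; A=11 D=4 M=7 X=12 P=4
Draw 6: a1=21.120, a2=16.456, a3=1.280, a0=38.856; τ=−ln(0.3289)/38.856=0.029 → t=0.094; u2·a0=0.7729·38.856=30.032; a1=21.120 < 30.032 ≤ a1+a2=37.576 → R2 fires; A=12 D=3 M=9 X=12 P=4
Draw 7: a1=21.120, a2=13.464, a3=1.280, a0=35.864; τ=−ln(0.2670)/35.864=0.037 → t=0.131; u2·a0=0.1790·35.864=6.420 ≤ a1=21.120 → R1 fires; A=12 D=3 M=9 X=13 P=3
Draw 8: a1=17.160, a2=13.464, a3=0.960, a0=31.584; τ=−ln(0.0665)/31.584=0.086 → t=0.217; u2·a0=0.4427·31.584=13.982 ≤ a1=17.160 → R1 fires; A=12 D=3 M=9 X=14 P=2
Draw 9: a1=12.320, a2=13.464, a3=0.640, a0=26.424; τ=−ln(0.7119)/26.424=0.013 → t=0.230; u2·a0=0.6617·26.424=17.485; a1=12.320 < 17.485 ≤ a1+a2=25.784 → R2 fires; A=13 D=2 M=11 X=14 P=2
Draw 10: a1=12.320, a2=9.724, a3=0.640, a0=22.684; τ=−ln(0.3104)/22.684=0.052 → t=0.281 > T=0.25: stop.
At T=0.25: A=13 D=2 M=11 X=14 P=2; the largest is X.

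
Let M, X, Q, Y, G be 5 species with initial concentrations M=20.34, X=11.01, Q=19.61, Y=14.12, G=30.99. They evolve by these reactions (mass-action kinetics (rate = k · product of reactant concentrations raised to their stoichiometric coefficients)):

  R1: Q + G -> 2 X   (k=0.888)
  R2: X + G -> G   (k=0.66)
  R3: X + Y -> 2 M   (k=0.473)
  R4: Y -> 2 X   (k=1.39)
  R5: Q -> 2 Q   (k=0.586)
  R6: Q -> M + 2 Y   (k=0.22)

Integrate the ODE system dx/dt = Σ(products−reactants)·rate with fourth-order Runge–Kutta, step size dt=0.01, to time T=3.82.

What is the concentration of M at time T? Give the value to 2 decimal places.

M at T = 43.10

RK4 with dt=0.01: 382 steps to T=3.82. Trajectory (selected grid times):
t=0.00: M=20.34 X=11.01 Q=19.61 Y=14.12 G=30.99
t=0.42: M=42.65 X=2.56 Q=0.13 Y=1.24 G=11.09
t=0.85: M=43.05 X=0.37 Q=0.00 Y=0.55 G=10.95
t=1.27: M=43.09 X=0.14 Q=0.00 Y=0.30 G=10.95
t=1.70: M=43.10 X=0.08 Q=0.00 Y=0.16 G=10.95
t=2.12: M=43.10 X=0.04 Q=0.00 Y=0.09 G=10.95
t=2.55: M=43.10 X=0.02 Q=0.00 Y=0.05 G=10.95
t=2.97: M=43.10 X=0.01 Q=0.00 Y=0.03 G=10.95
t=3.40: M=43.10 X=0.01 Q=0.00 Y=0.01 G=10.95
t=3.82: M=43.10 X=0.00 Q=0.00 Y=0.01 G=10.95
Read off M at T=3.82: 43.10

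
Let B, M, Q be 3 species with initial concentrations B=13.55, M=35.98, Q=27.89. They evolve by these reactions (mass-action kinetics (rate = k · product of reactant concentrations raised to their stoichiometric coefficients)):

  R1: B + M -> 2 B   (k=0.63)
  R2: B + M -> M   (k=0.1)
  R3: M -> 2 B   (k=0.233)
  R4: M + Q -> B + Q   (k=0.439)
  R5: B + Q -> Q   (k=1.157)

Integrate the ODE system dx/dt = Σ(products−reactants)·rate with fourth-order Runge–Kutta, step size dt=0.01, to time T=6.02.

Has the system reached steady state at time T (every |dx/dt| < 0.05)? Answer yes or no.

Steady state at T: yes

RK4 with dt=0.01: 602 steps to T=6.02. Trajectory (selected grid times):
t=0.00: B=13.55 M=35.98 Q=27.89
t=0.67: B=0.00 M=0.00 Q=27.89
t=1.34: B=0.00 M=0.00 Q=27.89
t=2.01: B=0.00 M=0.00 Q=27.89
t=2.68: B=0.00 M=0.00 Q=27.89
t=3.34: B=0.00 M=0.00 Q=27.89
t=4.01: B=0.00 M=0.00 Q=27.89
t=4.68: B=0.00 M=0.00 Q=27.89
t=5.35: B=0.00 M=0.00 Q=27.89
t=6.02: B=0.00 M=0.00 Q=27.89
Rates at T: R1=0.0000, R2=0.0000, R3=0.0000, R4=0.0000, R5=0.0000
dx/dt at T (Σ net stoichiometry × rate): B=-0.0000, M=-0.0000, Q=+0.0000
Largest |dx/dt| is |-0.0000| (M) < 0.05 → steady.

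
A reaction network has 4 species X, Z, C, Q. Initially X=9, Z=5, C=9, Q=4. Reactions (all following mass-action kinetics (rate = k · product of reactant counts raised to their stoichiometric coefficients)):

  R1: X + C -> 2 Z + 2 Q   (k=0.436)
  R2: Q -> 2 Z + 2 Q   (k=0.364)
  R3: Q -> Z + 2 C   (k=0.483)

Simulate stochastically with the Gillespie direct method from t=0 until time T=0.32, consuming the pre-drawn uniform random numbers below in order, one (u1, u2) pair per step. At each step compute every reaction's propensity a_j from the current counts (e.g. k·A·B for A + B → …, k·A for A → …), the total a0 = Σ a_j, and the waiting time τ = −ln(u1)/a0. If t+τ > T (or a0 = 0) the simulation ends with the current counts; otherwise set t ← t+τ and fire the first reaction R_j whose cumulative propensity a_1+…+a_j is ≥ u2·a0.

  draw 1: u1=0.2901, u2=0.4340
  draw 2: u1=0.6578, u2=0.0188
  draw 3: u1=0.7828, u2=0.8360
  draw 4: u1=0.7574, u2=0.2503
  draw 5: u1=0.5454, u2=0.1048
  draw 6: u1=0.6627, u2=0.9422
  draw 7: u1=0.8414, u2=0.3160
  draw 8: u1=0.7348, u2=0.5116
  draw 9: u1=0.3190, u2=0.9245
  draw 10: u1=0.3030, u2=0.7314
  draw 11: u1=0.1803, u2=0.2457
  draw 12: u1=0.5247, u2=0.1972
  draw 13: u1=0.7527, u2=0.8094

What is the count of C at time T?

t=0.000: X=9 Z=5 C=9 Q=4
Draw 1: a1=35.316, a2=1.456, a3=1.932, a0=38.704; τ=−ln(0.2901)/38.704=0.032 → t=0.032; u2·a0=0.4340·38.704=16.798 ≤ a1=35.316 → R1 fires; X=8 Z=7 C=8 Q=6
Draw 2: a1=27.904, a2=2.184, a3=2.898, a0=32.986; τ=−ln(0.6578)/32.986=0.013 → t=0.045; u2·a0=0.0188·32.986=0.620 ≤ a1=27.904 → R1 fires; X=7 Z=9 C=7 Q=8
Draw 3: a1=21.364, a2=2.912, a3=3.864, a0=28.140; τ=−ln(0.7828)/28.140=0.009 → t=0.053; u2·a0=0.8360·28.140=23.525; a1=21.364 < 23.525 ≤ a1+a2=24.276 → R2 fires; X=7 Z=11 C=7 Q=9
Draw 4: a1=21.364, a2=3.276, a3=4.347, a0=28.987; τ=−ln(0.7574)/28.987=0.010 → t=0.063; u2·a0=0.2503·28.987=7.255 ≤ a1=21.364 → R1 fires; X=6 Z=13 C=6 Q=11
Draw 5: a1=15.696, a2=4.004, a3=5.313, a0=25.013; τ=−ln(0.5454)/25.013=0.024 → t=0.087; u2·a0=0.1048·25.013=2.621 ≤ a1=15.696 → R1 fires; X=5 Z=15 C=5 Q=13
Draw 6: a1=10.900, a2=4.732, a3=6.279, a0=21.911; τ=−ln(0.6627)/21.911=0.019 → t=0.106; u2·a0=0.9422·21.911=20.645; a1+a2=15.632 < 20.645 ≤ a1+…+a3=21.911 → R3 fires; X=5 Z=16 C=7 Q=12
Draw 7: a1=15.260, a2=4.368, a3=5.796, a0=25.424; τ=−ln(0.8414)/25.424=0.007 → t=0.113; u2·a0=0.3160·25.424=8.034 ≤ a1=15.260 → R1 fires; X=4 Z=18 C=6 Q=14
Draw 8: a1=10.464, a2=5.096, a3=6.762, a0=22.322; τ=−ln(0.7348)/22.322=0.014 → t=0.127; u2·a0=0.5116·22.322=11.420; a1=10.464 < 11.420 ≤ a1+a2=15.560 → R2 fires; X=4 Z=20 C=6 Q=15
Draw 9: a1=10.464, a2=5.460, a3=7.245, a0=23.169; τ=−ln(0.3190)/23.169=0.049 → t=0.176; u2·a0=0.9245·23.169=21.420; a1+a2=15.924 < 21.420 ≤ a1+…+a3=23.169 → R3 fires; X=4 Z=21 C=8 Q=14
Draw 10: a1=13.952, a2=5.096, a3=6.762, a0=25.810; τ=−ln(0.3030)/25.810=0.046 → t=0.222; u2·a0=0.7314·25.810=18.877; a1=13.952 < 18.877 ≤ a1+a2=19.048 → R2 fires; X=4 Z=23 C=8 Q=15
Draw 11: a1=13.952, a2=5.460, a3=7.245, a0=26.657; τ=−ln(0.1803)/26.657=0.064 → t=0.286; u2·a0=0.2457·26.657=6.550 ≤ a1=13.952 → R1 fires; X=3 Z=25 C=7 Q=17
Draw 12: a1=9.156, a2=6.188, a3=8.211, a0=23.555; τ=−ln(0.5247)/23.555=0.027 → t=0.314; u2·a0=0.1972·23.555=4.645 ≤ a1=9.156 → R1 fires; X=2 Z=27 C=6 Q=19
Draw 13: a1=5.232, a2=6.916, a3=9.177, a0=21.325; τ=−ln(0.7527)/21.325=0.013 → t=0.327 > T=0.32: stop.
Read off C at T=0.32: 6

C at T = 6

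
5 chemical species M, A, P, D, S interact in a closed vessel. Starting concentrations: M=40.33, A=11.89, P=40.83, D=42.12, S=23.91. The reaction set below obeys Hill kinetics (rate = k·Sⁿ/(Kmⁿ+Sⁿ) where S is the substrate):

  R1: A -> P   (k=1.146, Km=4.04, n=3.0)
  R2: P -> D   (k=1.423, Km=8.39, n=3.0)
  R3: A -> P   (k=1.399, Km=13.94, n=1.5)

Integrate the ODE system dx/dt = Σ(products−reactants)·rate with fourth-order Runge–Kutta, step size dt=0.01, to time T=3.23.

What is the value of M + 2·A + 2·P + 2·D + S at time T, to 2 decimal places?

Check how each reaction changes W = M + 2·A + 2·P + 2·D + S (weight of products minus weight of reactants):
R1: A -> P: (2·1) − (2·1) = 2 − 2 = 0
R2: P -> D: (2·1) − (2·1) = 2 − 2 = 0
R3: A -> P: (2·1) − (2·1) = 2 − 2 = 0
Every reaction leaves W unchanged, so W is conserved and no simulation is needed: W(T) = W(0) = 40.33 + 2·11.89 + 2·40.83 + 2·42.12 + 23.91 = 253.92

Value at T = 253.92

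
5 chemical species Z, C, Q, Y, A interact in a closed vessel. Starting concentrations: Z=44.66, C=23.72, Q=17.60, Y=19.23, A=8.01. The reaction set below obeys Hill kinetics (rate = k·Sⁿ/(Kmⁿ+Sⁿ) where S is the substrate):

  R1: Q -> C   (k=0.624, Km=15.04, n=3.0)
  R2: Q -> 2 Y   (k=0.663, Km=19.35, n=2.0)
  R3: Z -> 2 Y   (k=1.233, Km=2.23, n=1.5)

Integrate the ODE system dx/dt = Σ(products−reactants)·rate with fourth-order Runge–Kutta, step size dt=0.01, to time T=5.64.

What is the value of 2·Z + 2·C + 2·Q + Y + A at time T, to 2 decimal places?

Check how each reaction changes W = 2·Z + 2·C + 2·Q + Y + A (weight of products minus weight of reactants):
R1: Q -> C: (2·1) − (2·1) = 2 − 2 = 0
R2: Q -> 2 Y: (1·2) − (2·1) = 2 − 2 = 0
R3: Z -> 2 Y: (1·2) − (2·1) = 2 − 2 = 0
Every reaction leaves W unchanged, so W is conserved and no simulation is needed: W(T) = W(0) = 2·44.66 + 2·23.72 + 2·17.60 + 19.23 + 8.01 = 199.20

Value at T = 199.20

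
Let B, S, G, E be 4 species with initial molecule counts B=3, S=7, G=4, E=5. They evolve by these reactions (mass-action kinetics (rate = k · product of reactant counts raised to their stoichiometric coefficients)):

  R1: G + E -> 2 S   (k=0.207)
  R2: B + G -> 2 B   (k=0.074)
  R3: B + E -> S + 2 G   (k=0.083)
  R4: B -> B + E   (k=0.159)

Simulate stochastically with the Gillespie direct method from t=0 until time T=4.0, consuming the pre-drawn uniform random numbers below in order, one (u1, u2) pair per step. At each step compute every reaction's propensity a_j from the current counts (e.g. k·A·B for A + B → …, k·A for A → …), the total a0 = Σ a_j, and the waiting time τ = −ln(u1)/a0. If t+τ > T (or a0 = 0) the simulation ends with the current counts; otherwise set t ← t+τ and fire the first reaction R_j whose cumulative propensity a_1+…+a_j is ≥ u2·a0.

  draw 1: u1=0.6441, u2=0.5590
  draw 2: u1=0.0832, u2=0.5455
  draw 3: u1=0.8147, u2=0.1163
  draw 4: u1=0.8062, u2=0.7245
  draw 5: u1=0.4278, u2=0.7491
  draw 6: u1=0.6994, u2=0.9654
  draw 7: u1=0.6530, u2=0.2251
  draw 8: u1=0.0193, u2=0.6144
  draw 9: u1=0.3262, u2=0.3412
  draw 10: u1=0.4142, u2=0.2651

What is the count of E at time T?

E at T = 1

t=0.000: B=3 S=7 G=4 E=5
Draw 1: a1=4.140, a2=0.888, a3=1.245, a4=0.477, a0=6.750; τ=−ln(0.6441)/6.750=0.065 → t=0.065; u2·a0=0.5590·6.750=3.773 ≤ a1=4.140 → R1 fires; B=3 S=9 G=3 E=4
Draw 2: a1=2.484, a2=0.666, a3=0.996, a4=0.477, a0=4.623; τ=−ln(0.0832)/4.623=0.538 → t=0.603; u2·a0=0.5455·4.623=2.522; a1=2.484 < 2.522 ≤ a1+a2=3.150 → R2 fires; B=4 S=9 G=2 E=4
Draw 3: a1=1.656, a2=0.592, a3=1.328, a4=0.636, a0=4.212; τ=−ln(0.8147)/4.212=0.049 → t=0.652; u2·a0=0.1163·4.212=0.490 ≤ a1=1.656 → R1 fires; B=4 S=11 G=1 E=3
Draw 4: a1=0.621, a2=0.296, a3=0.996, a4=0.636, a0=2.549; τ=−ln(0.8062)/2.549=0.085 → t=0.736; u2·a0=0.7245·2.549=1.847; a1+a2=0.917 < 1.847 ≤ a1+…+a3=1.913 → R3 fires; B=3 S=12 G=3 E=2
Draw 5: a1=1.242, a2=0.666, a3=0.498, a4=0.477, a0=2.883; τ=−ln(0.4278)/2.883=0.295 → t=1.031; u2·a0=0.7491·2.883=2.160; a1+a2=1.908 < 2.160 ≤ a1+…+a3=2.406 → R3 fires; B=2 S=13 G=5 E=1
Draw 6: a1=1.035, a2=0.740, a3=0.166, a4=0.318, a0=2.259; τ=−ln(0.6994)/2.259=0.158 → t=1.189; u2·a0=0.9654·2.259=2.181; a1+…+a3=1.941 < 2.181 ≤ a1+…+a4=2.259 → R4 fires; B=2 S=13 G=5 E=2
Draw 7: a1=2.070, a2=0.740, a3=0.332, a4=0.318, a0=3.460; τ=−ln(0.6530)/3.460=0.123 → t=1.312; u2·a0=0.2251·3.460=0.779 ≤ a1=2.070 → R1 fires; B=2 S=15 G=4 E=1
Draw 8: a1=0.828, a2=0.592, a3=0.166, a4=0.318, a0=1.904; τ=−ln(0.0193)/1.904=2.073 → t=3.386; u2·a0=0.6144·1.904=1.170; a1=0.828 < 1.170 ≤ a1+a2=1.420 → R2 fires; B=3 S=15 G=3 E=1
Draw 9: a1=0.621, a2=0.666, a3=0.249, a4=0.477, a0=2.013; τ=−ln(0.3262)/2.013=0.557 → t=3.942; u2·a0=0.3412·2.013=0.687; a1=0.621 < 0.687 ≤ a1+a2=1.287 → R2 fires; B=4 S=15 G=2 E=1
Draw 10: a1=0.414, a2=0.592, a3=0.332, a4=0.636, a0=1.974; τ=−ln(0.4142)/1.974=0.447 → t=4.389 > T=4.0: stop.
Read off E at T=4.0: 1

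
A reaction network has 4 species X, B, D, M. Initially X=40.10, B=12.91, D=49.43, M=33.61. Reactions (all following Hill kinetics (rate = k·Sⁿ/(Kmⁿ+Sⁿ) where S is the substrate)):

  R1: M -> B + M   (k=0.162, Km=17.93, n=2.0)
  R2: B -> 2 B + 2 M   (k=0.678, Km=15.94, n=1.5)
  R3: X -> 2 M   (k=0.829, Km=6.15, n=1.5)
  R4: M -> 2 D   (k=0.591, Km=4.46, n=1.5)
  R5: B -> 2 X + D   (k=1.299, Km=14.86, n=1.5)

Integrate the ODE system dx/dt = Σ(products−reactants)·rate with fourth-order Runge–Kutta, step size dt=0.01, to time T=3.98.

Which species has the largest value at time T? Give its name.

RK4 with dt=0.01: 398 steps to T=3.98. Trajectory (selected grid times):
t=0.00: X=40.10 B=12.91 D=49.43 M=33.61
t=0.44: X=40.27 B=12.84 D=50.18 M=34.30
t=0.88: X=40.43 B=12.76 D=50.93 M=34.99
t=1.33: X=40.59 B=12.69 D=51.70 M=35.69
t=1.77: X=40.75 B=12.62 D=52.45 M=36.38
t=2.21: X=40.91 B=12.55 D=53.20 M=37.07
t=2.65: X=41.06 B=12.48 D=53.95 M=37.75
t=3.10: X=41.22 B=12.41 D=54.71 M=38.45
t=3.54: X=41.37 B=12.34 D=55.46 M=39.13
t=3.98: X=41.51 B=12.28 D=56.21 M=39.81
At T=3.98: X=41.51 B=12.28 D=56.21 M=39.81; the largest is D.

Dominant species at T: D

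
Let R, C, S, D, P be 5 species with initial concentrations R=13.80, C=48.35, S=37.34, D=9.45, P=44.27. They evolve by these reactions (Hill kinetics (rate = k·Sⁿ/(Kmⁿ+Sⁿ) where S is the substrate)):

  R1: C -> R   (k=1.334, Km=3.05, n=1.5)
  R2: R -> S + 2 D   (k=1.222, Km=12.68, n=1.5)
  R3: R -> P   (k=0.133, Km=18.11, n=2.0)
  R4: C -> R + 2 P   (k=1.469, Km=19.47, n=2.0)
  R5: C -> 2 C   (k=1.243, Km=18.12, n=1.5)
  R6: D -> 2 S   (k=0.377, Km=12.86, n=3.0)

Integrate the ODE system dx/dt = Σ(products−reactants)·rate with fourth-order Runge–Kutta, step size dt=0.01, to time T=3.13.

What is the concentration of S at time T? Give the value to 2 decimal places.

S at T = 40.60

RK4 with dt=0.01: 313 steps to T=3.13. Trajectory (selected grid times):
t=0.00: R=13.80 C=48.35 S=37.34 D=9.45 P=44.27
t=0.35: R=14.45 C=47.80 S=37.65 D=9.87 P=45.17
t=0.70: R=15.10 C=47.25 S=37.97 D=10.31 P=46.07
t=1.04: R=15.71 C=46.72 S=38.30 D=10.74 P=46.94
t=1.39: R=16.34 C=46.18 S=38.65 D=11.19 P=47.84
t=1.74: R=16.95 C=45.63 S=39.02 D=11.65 P=48.73
t=2.09: R=17.56 C=45.08 S=39.40 D=12.11 P=49.62
t=2.43: R=18.14 C=44.55 S=39.78 D=12.57 P=50.48
t=2.78: R=18.74 C=44.01 S=40.18 D=13.05 P=51.37
t=3.13: R=19.32 C=43.47 S=40.60 D=13.54 P=52.25
Read off S at T=3.13: 40.60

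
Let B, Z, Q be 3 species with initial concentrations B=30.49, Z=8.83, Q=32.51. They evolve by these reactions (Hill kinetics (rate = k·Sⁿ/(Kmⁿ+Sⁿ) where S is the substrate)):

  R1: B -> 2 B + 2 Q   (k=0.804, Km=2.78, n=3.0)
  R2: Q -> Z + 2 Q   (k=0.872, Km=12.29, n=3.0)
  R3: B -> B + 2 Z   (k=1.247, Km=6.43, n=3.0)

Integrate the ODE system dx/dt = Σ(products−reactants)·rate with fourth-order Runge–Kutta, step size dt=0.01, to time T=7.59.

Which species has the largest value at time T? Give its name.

RK4 with dt=0.01: 759 steps to T=7.59. Trajectory (selected grid times):
t=0.00: B=30.49 Z=8.83 Q=32.51
t=0.84: B=31.16 Z=11.60 Q=34.56
t=1.69: B=31.85 Z=14.42 Q=36.64
t=2.53: B=32.52 Z=17.20 Q=38.69
t=3.37: B=33.20 Z=20.00 Q=40.75
t=4.22: B=33.88 Z=22.82 Q=42.84
t=5.06: B=34.56 Z=25.62 Q=44.91
t=5.90: B=35.23 Z=28.42 Q=46.98
t=6.75: B=35.91 Z=31.26 Q=49.07
t=7.59: B=36.59 Z=34.06 Q=51.15
At T=7.59: B=36.59 Z=34.06 Q=51.15; the largest is Q.

Dominant species at T: Q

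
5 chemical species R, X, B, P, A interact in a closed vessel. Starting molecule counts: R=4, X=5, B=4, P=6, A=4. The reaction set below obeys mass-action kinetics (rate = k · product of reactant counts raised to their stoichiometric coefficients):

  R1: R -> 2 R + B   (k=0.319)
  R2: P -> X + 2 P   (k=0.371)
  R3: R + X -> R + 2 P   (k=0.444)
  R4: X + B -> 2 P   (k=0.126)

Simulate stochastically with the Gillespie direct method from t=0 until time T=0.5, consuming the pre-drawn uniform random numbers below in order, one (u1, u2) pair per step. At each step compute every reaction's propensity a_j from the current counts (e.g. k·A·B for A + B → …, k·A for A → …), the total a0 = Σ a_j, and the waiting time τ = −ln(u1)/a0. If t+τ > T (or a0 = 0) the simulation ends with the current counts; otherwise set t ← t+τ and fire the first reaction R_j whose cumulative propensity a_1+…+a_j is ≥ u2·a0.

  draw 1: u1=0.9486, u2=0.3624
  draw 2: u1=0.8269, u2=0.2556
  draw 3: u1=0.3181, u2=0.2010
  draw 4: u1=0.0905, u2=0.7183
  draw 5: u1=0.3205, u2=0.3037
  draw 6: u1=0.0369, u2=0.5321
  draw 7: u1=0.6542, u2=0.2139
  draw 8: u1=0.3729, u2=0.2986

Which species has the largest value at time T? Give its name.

Dominant species at T: P

t=0.000: R=4 X=5 B=4 P=6 A=4
Draw 1: a1=1.276, a2=2.226, a3=8.880, a4=2.520, a0=14.902; τ=−ln(0.9486)/14.902=0.004 → t=0.004; u2·a0=0.3624·14.902=5.400; a1+a2=3.502 < 5.400 ≤ a1+…+a3=12.382 → R3 fires; R=4 X=4 B=4 P=8 A=4
Draw 2: a1=1.276, a2=2.968, a3=7.104, a4=2.016, a0=13.364; τ=−ln(0.8269)/13.364=0.014 → t=0.018; u2·a0=0.2556·13.364=3.416; a1=1.276 < 3.416 ≤ a1+a2=4.244 → R2 fires; R=4 X=5 B=4 P=9 A=4
Draw 3: a1=1.276, a2=3.339, a3=8.880, a4=2.520, a0=16.015; τ=−ln(0.3181)/16.015=0.072 → t=0.089; u2·a0=0.2010·16.015=3.219; a1=1.276 < 3.219 ≤ a1+a2=4.615 → R2 fires; R=4 X=6 B=4 P=10 A=4
Draw 4: a1=1.276, a2=3.710, a3=10.656, a4=3.024, a0=18.666; τ=−ln(0.0905)/18.666=0.129 → t=0.218; u2·a0=0.7183·18.666=13.408; a1+a2=4.986 < 13.408 ≤ a1+…+a3=15.642 → R3 fires; R=4 X=5 B=4 P=12 A=4
Draw 5: a1=1.276, a2=4.452, a3=8.880, a4=2.520, a0=17.128; τ=−ln(0.3205)/17.128=0.066 → t=0.284; u2·a0=0.3037·17.128=5.202; a1=1.276 < 5.202 ≤ a1+a2=5.728 → R2 fires; R=4 X=6 B=4 P=13 A=4
Draw 6: a1=1.276, a2=4.823, a3=10.656, a4=3.024, a0=19.779; τ=−ln(0.0369)/19.779=0.167 → t=0.451; u2·a0=0.5321·19.779=10.524; a1+a2=6.099 < 10.524 ≤ a1+…+a3=16.755 → R3 fires; R=4 X=5 B=4 P=15 A=4
Draw 7: a1=1.276, a2=5.565, a3=8.880, a4=2.520, a0=18.241; τ=−ln(0.6542)/18.241=0.023 → t=0.475; u2·a0=0.2139·18.241=3.902; a1=1.276 < 3.902 ≤ a1+a2=6.841 → R2 fires; R=4 X=6 B=4 P=16 A=4
Draw 8: a1=1.276, a2=5.936, a3=10.656, a4=3.024, a0=20.892; τ=−ln(0.3729)/20.892=0.047 → t=0.522 > T=0.5: stop.
At T=0.5: R=4 X=6 B=4 P=16 A=4; the largest is P.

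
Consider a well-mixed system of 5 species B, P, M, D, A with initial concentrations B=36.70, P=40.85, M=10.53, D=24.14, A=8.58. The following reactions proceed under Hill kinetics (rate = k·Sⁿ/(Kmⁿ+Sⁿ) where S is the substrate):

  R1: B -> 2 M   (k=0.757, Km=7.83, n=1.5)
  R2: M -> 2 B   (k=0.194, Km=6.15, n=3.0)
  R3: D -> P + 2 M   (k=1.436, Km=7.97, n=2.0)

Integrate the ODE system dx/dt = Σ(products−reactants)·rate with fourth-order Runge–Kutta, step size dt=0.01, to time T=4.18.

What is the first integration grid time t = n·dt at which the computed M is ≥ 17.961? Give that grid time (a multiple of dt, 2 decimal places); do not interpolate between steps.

RK4 with dt=0.01: 418 steps to T=4.18. Trajectory (selected grid times):
t=0.00: B=36.70 P=40.85 M=10.53 D=24.14 A=8.58
t=0.46: B=36.54 P=41.44 M=12.28 D=23.55 A=8.58
t=0.93: B=36.38 P=42.05 M=14.05 D=22.94 A=8.58
t=1.39: B=36.23 P=42.64 M=15.77 D=22.35 A=8.58
t=1.86: B=36.08 P=43.23 M=17.53 D=21.76 A=8.58
t=1.97: B=36.04 P=43.37 M=17.94 D=21.62 A=8.58
t=1.98: B=36.04 P=43.38 M=17.97 D=21.61 A=8.58
t=2.32: B=35.94 P=43.81 M=19.23 D=21.18 A=8.58
t=2.79: B=35.79 P=44.40 M=20.97 D=20.59 A=8.58
t=3.25: B=35.65 P=44.97 M=22.66 D=20.02 A=8.58
t=3.72: B=35.51 P=45.55 M=24.37 D=19.44 A=8.58
t=4.18: B=35.37 P=46.12 M=26.04 D=18.87 A=8.58
M(1.97)=17.935 < 17.961 but M(1.98)=17.972 ≥ 17.961, so the first grid time is t=1.98.

Threshold first reached at t = 1.98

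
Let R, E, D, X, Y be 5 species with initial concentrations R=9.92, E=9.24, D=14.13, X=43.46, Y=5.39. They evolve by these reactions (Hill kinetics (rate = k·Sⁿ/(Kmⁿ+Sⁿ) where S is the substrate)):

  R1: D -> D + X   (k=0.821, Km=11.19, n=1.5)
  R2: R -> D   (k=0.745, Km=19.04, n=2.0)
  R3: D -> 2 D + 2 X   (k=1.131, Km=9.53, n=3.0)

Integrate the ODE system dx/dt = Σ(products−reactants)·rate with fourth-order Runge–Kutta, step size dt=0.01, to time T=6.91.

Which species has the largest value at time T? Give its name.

RK4 with dt=0.01: 691 steps to T=6.91. Trajectory (selected grid times):
t=0.00: R=9.92 E=9.24 D=14.13 X=43.46 Y=5.39
t=0.77: R=9.80 E=9.24 D=14.93 X=45.20 Y=5.39
t=1.54: R=9.68 E=9.24 D=15.75 X=46.99 Y=5.39
t=2.30: R=9.56 E=9.24 D=16.58 X=48.81 Y=5.39
t=3.07: R=9.45 E=9.24 D=17.43 X=50.70 Y=5.39
t=3.84: R=9.34 E=9.24 D=18.30 X=52.64 Y=5.39
t=4.61: R=9.23 E=9.24 D=19.18 X=54.61 Y=5.39
t=5.37: R=9.12 E=9.24 D=20.06 X=56.59 Y=5.39
t=6.14: R=9.01 E=9.24 D=20.96 X=58.62 Y=5.39
t=6.91: R=8.91 E=9.24 D=21.86 X=60.68 Y=5.39
At T=6.91: R=8.91 E=9.24 D=21.86 X=60.68 Y=5.39; the largest is X.

Dominant species at T: X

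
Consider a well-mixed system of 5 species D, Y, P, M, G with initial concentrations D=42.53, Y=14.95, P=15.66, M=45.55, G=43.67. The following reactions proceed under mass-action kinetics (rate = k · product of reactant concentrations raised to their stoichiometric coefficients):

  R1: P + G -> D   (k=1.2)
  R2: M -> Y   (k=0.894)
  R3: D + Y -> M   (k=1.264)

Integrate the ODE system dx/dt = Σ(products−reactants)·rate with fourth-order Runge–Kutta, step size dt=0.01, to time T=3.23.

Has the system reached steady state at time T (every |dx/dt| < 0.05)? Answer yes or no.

RK4 with dt=0.01: 323 steps to T=3.23. Trajectory (selected grid times):
t=0.00: D=42.53 Y=14.95 P=15.66 M=45.55 G=43.67
t=0.36: D=25.91 Y=1.53 P=0.00 M=58.97 G=28.01
t=0.72: D=9.15 Y=3.50 P=0.00 M=57.00 G=28.01
t=1.08: D=0.40 Y=12.01 P=0.00 M=48.49 G=28.01
t=1.44: D=0.00 Y=25.05 P=0.00 M=35.45 G=28.01
t=1.79: D=0.00 Y=34.57 P=0.00 M=25.93 G=28.01
t=2.15: D=0.00 Y=41.71 P=0.00 M=18.79 G=28.01
t=2.51: D=0.00 Y=46.88 P=0.00 M=13.62 G=28.01
t=2.87: D=0.00 Y=50.63 P=0.00 M=9.87 G=28.01
t=3.23: D=0.00 Y=53.34 P=0.00 M=7.16 G=28.01
Rates at T: R1=0.0000, R2=6.3975, R3=0.0000
dx/dt at T (Σ net stoichiometry × rate): D=-0.0000, Y=+6.3975, P=-0.0000, M=-6.3975, G=-0.0000
Largest |dx/dt| is |+6.3975| (Y) ≥ 0.05 → not steady.

Steady state at T: no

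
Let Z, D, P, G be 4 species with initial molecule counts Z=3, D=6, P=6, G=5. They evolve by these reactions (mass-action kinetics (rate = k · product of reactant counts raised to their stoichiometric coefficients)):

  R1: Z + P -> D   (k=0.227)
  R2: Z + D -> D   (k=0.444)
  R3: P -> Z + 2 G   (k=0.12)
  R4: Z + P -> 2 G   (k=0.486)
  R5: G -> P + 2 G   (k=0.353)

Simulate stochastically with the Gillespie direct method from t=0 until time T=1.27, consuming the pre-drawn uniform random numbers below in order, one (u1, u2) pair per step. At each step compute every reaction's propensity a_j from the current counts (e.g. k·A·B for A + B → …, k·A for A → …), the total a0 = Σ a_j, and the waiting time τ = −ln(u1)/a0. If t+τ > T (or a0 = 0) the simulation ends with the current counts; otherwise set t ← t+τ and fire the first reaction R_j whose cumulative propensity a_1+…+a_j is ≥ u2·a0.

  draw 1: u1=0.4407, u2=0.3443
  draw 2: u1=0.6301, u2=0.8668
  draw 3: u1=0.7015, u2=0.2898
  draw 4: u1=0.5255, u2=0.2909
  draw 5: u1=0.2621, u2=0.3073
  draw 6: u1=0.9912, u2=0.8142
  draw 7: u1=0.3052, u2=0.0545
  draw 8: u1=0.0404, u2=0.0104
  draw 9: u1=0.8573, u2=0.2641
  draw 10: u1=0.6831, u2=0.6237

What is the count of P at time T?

t=0.000: Z=3 D=6 P=6 G=5
Draw 1: a1=4.086, a2=7.992, a3=0.720, a4=8.748, a5=1.765, a0=23.311; τ=−ln(0.4407)/23.311=0.035 → t=0.035; u2·a0=0.3443·23.311=8.026; a1=4.086 < 8.026 ≤ a1+a2=12.078 → R2 fires; Z=2 D=6 P=6 G=5
Draw 2: a1=2.724, a2=5.328, a3=0.720, a4=5.832, a5=1.765, a0=16.369; τ=−ln(0.6301)/16.369=0.028 → t=0.063; u2·a0=0.8668·16.369=14.189; a1+…+a3=8.772 < 14.189 ≤ a1+…+a4=14.604 → R4 fires; Z=1 D=6 P=5 G=7
Draw 3: a1=1.135, a2=2.664, a3=0.600, a4=2.430, a5=2.471, a0=9.300; τ=−ln(0.7015)/9.300=0.038 → t=0.101; u2·a0=0.2898·9.300=2.695; a1=1.135 < 2.695 ≤ a1+a2=3.799 → R2 fires; Z=0 D=6 P=5 G=7
Draw 4: a1=0.000, a2=0.000, a3=0.600, a4=0.000, a5=2.471, a0=3.071; τ=−ln(0.5255)/3.071=0.210 → t=0.311; u2·a0=0.2909·3.071=0.893; a1+…+a4=0.600 < 0.893 ≤ a1+…+a5=3.071 → R5 fires; Z=0 D=6 P=6 G=8
Draw 5: a1=0.000, a2=0.000, a3=0.720, a4=0.000, a5=2.824, a0=3.544; τ=−ln(0.2621)/3.544=0.378 → t=0.689; u2·a0=0.3073·3.544=1.089; a1+…+a4=0.720 < 1.089 ≤ a1+…+a5=3.544 → R5 fires; Z=0 D=6 P=7 G=9
Draw 6: a1=0.000, a2=0.000, a3=0.840, a4=0.000, a5=3.177, a0=4.017; τ=−ln(0.9912)/4.017=0.002 → t=0.691; u2·a0=0.8142·4.017=3.271; a1+…+a4=0.840 < 3.271 ≤ a1+…+a5=4.017 → R5 fires; Z=0 D=6 P=8 G=10
Draw 7: a1=0.000, a2=0.000, a3=0.960, a4=0.000, a5=3.530, a0=4.490; τ=−ln(0.3052)/4.490=0.264 → t=0.955; u2·a0=0.0545·4.490=0.245; a1+a2=0.000 < 0.245 ≤ a1+…+a3=0.960 → R3 fires; Z=1 D=6 P=7 G=12
Draw 8: a1=1.589, a2=2.664, a3=0.840, a4=3.402, a5=4.236, a0=12.731; τ=−ln(0.0404)/12.731=0.252 → t=1.207; u2·a0=0.0104·12.731=0.132 ≤ a1=1.589 → R1 fires; Z=0 D=7 P=6 G=12
Draw 9: a1=0.000, a2=0.000, a3=0.720, a4=0.000, a5=4.236, a0=4.956; τ=−ln(0.8573)/4.956=0.031 → t=1.238; u2·a0=0.2641·4.956=1.309; a1+…+a4=0.720 < 1.309 ≤ a1+…+a5=4.956 → R5 fires; Z=0 D=7 P=7 G=13
Draw 10: a1=0.000, a2=0.000, a3=0.840, a4=0.000, a5=4.589, a0=5.429; τ=−ln(0.6831)/5.429=0.070 → t=1.309 > T=1.27: stop.
Read off P at T=1.27: 7

P at T = 7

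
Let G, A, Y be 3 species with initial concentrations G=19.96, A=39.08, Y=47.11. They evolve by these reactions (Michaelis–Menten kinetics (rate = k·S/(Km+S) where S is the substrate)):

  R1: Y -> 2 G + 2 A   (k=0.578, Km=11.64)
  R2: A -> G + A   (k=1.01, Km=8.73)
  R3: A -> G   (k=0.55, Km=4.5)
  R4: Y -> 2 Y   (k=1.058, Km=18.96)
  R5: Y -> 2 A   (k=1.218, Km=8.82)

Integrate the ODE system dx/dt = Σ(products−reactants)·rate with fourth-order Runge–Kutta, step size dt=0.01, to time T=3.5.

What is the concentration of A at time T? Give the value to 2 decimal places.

A at T = 47.71

RK4 with dt=0.01: 350 steps to T=3.5. Trajectory (selected grid times):
t=0.00: G=19.96 A=39.08 Y=47.11
t=0.39: G=20.84 A=40.05 Y=46.82
t=0.78: G=21.71 A=41.02 Y=46.54
t=1.17: G=22.59 A=41.98 Y=46.25
t=1.56: G=23.47 A=42.94 Y=45.96
t=1.94: G=24.33 A=43.88 Y=45.69
t=2.33: G=25.22 A=44.84 Y=45.40
t=2.72: G=26.10 A=45.80 Y=45.11
t=3.11: G=26.99 A=46.76 Y=44.83
t=3.50: G=27.87 A=47.71 Y=44.54
Read off A at T=3.5: 47.71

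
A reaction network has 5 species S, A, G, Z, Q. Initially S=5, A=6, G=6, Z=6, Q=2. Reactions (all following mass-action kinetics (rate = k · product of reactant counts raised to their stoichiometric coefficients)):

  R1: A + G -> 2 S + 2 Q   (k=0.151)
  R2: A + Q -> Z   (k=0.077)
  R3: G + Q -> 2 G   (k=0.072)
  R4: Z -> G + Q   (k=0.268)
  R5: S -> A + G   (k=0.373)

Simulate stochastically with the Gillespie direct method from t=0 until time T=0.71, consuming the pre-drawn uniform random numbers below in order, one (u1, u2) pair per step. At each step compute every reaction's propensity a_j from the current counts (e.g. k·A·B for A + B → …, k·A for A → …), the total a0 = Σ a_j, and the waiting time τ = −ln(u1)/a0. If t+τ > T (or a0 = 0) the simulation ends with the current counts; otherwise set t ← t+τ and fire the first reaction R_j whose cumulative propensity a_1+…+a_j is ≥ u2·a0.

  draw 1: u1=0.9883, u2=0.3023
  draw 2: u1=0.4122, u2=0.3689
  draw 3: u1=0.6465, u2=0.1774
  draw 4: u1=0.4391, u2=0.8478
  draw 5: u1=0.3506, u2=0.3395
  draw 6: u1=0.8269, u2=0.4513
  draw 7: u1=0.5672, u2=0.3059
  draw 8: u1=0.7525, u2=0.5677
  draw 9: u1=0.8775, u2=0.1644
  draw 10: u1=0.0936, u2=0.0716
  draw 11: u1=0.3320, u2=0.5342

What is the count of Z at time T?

t=0.000: S=5 A=6 G=6 Z=6 Q=2
Draw 1: a1=5.436, a2=0.924, a3=0.864, a4=1.608, a5=1.865, a0=10.697; τ=−ln(0.9883)/10.697=0.001 → t=0.001; u2·a0=0.3023·10.697=3.234 ≤ a1=5.436 → R1 fires; S=7 A=5 G=5 Z=6 Q=4
Draw 2: a1=3.775, a2=1.540, a3=1.440, a4=1.608, a5=2.611, a0=10.974; τ=−ln(0.4122)/10.974=0.081 → t=0.082; u2·a0=0.3689·10.974=4.048; a1=3.775 < 4.048 ≤ a1+a2=5.315 → R2 fires; S=7 A=4 G=5 Z=7 Q=3
Draw 3: a1=3.020, a2=0.924, a3=1.080, a4=1.876, a5=2.611, a0=9.511; τ=−ln(0.6465)/9.511=0.046 → t=0.128; u2·a0=0.1774·9.511=1.687 ≤ a1=3.020 → R1 fires; S=9 A=3 G=4 Z=7 Q=5
Draw 4: a1=1.812, a2=1.155, a3=1.440, a4=1.876, a5=3.357, a0=9.640; τ=−ln(0.4391)/9.640=0.085 → t=0.213; u2·a0=0.8478·9.640=8.173; a1+…+a4=6.283 < 8.173 ≤ a1+…+a5=9.640 → R5 fires; S=8 A=4 G=5 Z=7 Q=5
Draw 5: a1=3.020, a2=1.540, a3=1.800, a4=1.876, a5=2.984, a0=11.220; τ=−ln(0.3506)/11.220=0.093 → t=0.307; u2·a0=0.3395·11.220=3.809; a1=3.020 < 3.809 ≤ a1+a2=4.560 → R2 fires; S=8 A=3 G=5 Z=8 Q=4
Draw 6: a1=2.265, a2=0.924, a3=1.440, a4=2.144, a5=2.984, a0=9.757; τ=−ln(0.8269)/9.757=0.019 → t=0.326; u2·a0=0.4513·9.757=4.403; a1+a2=3.189 < 4.403 ≤ a1+…+a3=4.629 → R3 fires; S=8 A=3 G=6 Z=8 Q=3
Draw 7: a1=2.718, a2=0.693, a3=1.296, a4=2.144, a5=2.984, a0=9.835; τ=−ln(0.5672)/9.835=0.058 → t=0.384; u2·a0=0.3059·9.835=3.009; a1=2.718 < 3.009 ≤ a1+a2=3.411 → R2 fires; S=8 A=2 G=6 Z=9 Q=2
Draw 8: a1=1.812, a2=0.308, a3=0.864, a4=2.412, a5=2.984, a0=8.380; τ=−ln(0.7525)/8.380=0.034 → t=0.418; u2·a0=0.5677·8.380=4.757; a1+…+a3=2.984 < 4.757 ≤ a1+…+a4=5.396 → R4 fires; S=8 A=2 G=7 Z=8 Q=3
Draw 9: a1=2.114, a2=0.462, a3=1.512, a4=2.144, a5=2.984, a0=9.216; τ=−ln(0.8775)/9.216=0.014 → t=0.432; u2·a0=0.1644·9.216=1.515 ≤ a1=2.114 → R1 fires; S=10 A=1 G=6 Z=8 Q=5
Draw 10: a1=0.906, a2=0.385, a3=2.160, a4=2.144, a5=3.730, a0=9.325; τ=−ln(0.0936)/9.325=0.254 → t=0.686; u2·a0=0.0716·9.325=0.668 ≤ a1=0.906 → R1 fires; S=12 A=0 G=5 Z=8 Q=7
Draw 11: a1=0.000, a2=0.000, a3=2.520, a4=2.144, a5=4.476, a0=9.140; τ=−ln(0.3320)/9.140=0.121 → t=0.806 > T=0.71: stop.
Read off Z at T=0.71: 8

Z at T = 8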